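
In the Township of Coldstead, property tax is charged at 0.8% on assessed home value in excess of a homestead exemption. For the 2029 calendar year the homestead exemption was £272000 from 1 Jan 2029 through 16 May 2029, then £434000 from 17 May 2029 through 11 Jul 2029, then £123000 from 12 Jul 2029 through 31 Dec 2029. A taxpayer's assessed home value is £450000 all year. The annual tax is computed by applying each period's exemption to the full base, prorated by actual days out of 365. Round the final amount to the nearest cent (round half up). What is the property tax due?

1 Jan – 16 May 2029: 136 days, exemption £272000 → (£450000 − £272000) × 0.8% × 136/365 = £530.5863
17 May – 11 Jul 2029: 56 days, exemption £434000 → (£450000 − £434000) × 0.8% × 56/365 = £19.6384
12 Jul – 31 Dec 2029: 173 days, exemption £123000 → (£450000 − £123000) × 0.8% × 173/365 = £1239.9123
Total = £1790.1370

£1790.14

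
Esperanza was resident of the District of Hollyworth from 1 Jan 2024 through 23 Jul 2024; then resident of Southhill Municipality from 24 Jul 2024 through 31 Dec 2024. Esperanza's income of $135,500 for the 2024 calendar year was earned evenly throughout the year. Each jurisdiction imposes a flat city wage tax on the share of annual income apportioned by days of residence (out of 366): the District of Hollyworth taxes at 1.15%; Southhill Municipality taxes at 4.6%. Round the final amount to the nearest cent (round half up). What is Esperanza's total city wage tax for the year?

$3,614.63

The District of Hollyworth, 1 Jan – 23 Jul 2024: 205 days → $135,500 × 1.15% × 205/366 = $872.7903
Southhill Municipality, 24 Jul – 31 Dec 2024: 161 days → $135,500 × 4.6% × 161/366 = $2,741.8388
Total = $3,614.6291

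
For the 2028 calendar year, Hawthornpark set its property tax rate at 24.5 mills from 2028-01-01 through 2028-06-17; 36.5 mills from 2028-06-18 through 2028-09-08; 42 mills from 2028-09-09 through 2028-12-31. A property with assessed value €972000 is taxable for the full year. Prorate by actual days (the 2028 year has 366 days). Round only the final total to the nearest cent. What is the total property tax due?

2028-01-01 to 2028-06-17: 169 days at 24.5 mills → €972000 × 2.45% × 169/366 = €10996.0820
2028-06-18 to 2028-09-08: 83 days at 36.5 mills → €972000 × 3.65% × 83/366 = €8045.5574
2028-09-09 to 2028-12-31: 114 days at 42 mills → €972000 × 4.2% × 114/366 = €12715.6721
Total = €31757.3115

€31757.31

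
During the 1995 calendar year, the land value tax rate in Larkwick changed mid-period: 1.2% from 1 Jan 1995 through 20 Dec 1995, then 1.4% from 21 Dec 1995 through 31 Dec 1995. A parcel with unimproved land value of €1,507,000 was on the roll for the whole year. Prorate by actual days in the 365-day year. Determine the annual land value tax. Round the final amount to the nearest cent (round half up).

1 Jan – 20 Dec 1995: 354 days at 1.2% → €1,507,000 × 1.2% × 354/365 = €17,539.0027
21 Dec – 31 Dec 1995: 11 days at 1.4% → €1,507,000 × 1.4% × 11/365 = €635.8301
Total = €18,174.8329

€18,174.83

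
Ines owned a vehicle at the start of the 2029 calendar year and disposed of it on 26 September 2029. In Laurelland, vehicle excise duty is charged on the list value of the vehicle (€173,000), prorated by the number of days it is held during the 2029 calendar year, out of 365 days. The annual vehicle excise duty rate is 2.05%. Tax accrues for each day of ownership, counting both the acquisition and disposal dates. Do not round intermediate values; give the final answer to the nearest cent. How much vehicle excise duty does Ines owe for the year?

Days held (1 January – 26 September 2029): 269 out of 365
Tax = €173,000 × 2.05% × 269/365 = €2,613.7219

€2,613.72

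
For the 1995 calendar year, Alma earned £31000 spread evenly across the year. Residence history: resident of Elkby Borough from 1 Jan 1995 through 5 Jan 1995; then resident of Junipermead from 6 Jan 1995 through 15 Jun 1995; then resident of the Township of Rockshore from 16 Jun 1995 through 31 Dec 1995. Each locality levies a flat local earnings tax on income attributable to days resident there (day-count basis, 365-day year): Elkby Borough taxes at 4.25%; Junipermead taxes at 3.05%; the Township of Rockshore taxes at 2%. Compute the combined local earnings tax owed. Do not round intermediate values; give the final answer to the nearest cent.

Elkby Borough, 1 Jan – 5 Jan 1995: 5 days → £31000 × 4.25% × 5/365 = £18.0479
Junipermead, 6 Jan – 15 Jun 1995: 161 days → £31000 × 3.05% × 161/365 = £417.0562
The Township of Rockshore, 16 Jun – 31 Dec 1995: 199 days → £31000 × 2% × 199/365 = £338.0274
Total = £773.1315

£773.13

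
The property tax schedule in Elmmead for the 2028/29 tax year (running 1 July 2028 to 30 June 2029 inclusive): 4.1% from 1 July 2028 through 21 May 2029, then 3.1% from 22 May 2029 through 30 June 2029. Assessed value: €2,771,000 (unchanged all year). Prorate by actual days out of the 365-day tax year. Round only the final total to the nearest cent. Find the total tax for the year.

€110,574.29

1 July 2028 – 21 May 2029: 325 days at 4.1% → €2,771,000 × 4.1% × 325/365 = €101,160.4795
22 May – 30 June 2029: 40 days at 3.1% → €2,771,000 × 3.1% × 40/365 = €9,413.8082
Total = €110,574.2877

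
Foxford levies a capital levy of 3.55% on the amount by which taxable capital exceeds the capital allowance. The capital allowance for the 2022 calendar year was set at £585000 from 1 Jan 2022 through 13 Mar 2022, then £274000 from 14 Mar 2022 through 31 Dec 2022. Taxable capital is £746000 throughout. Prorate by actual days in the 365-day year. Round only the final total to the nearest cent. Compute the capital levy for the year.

1 Jan – 13 Mar 2022: 72 days, exemption £585000 → (£746000 − £585000) × 3.55% × 72/365 = £1127.4411
14 Mar – 31 Dec 2022: 293 days, exemption £274000 → (£746000 − £274000) × 3.55% × 293/365 = £13450.7068
Total = £14578.1479

£14578.15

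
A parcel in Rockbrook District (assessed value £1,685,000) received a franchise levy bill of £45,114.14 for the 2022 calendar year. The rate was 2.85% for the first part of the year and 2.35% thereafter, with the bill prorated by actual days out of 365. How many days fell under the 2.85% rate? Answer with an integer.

Let d = days at the first rate; then 365 − d days at the second rate.
£1,685,000 × [2.85%·d + 2.35%·(365−d)] / 365 = £45,114.14
Solving gives d = 239, so the new rate took effect on August 28, 2022.

239 days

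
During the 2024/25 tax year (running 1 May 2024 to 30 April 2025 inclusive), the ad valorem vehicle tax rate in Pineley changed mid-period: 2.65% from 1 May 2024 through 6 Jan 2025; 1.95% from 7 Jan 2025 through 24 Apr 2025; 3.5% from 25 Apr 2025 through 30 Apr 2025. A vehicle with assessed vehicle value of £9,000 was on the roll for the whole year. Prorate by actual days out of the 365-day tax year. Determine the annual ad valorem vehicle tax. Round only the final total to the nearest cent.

1 May 2024 – 6 Jan 2025: 251 days at 2.65% → £9,000 × 2.65% × 251/365 = £164.0096
7 Jan – 24 Apr 2025: 108 days at 1.95% → £9,000 × 1.95% × 108/365 = £51.9288
25 Apr – 30 Apr 2025: 6 days at 3.5% → £9,000 × 3.5% × 6/365 = £5.1781
Total = £221.1164

£221.12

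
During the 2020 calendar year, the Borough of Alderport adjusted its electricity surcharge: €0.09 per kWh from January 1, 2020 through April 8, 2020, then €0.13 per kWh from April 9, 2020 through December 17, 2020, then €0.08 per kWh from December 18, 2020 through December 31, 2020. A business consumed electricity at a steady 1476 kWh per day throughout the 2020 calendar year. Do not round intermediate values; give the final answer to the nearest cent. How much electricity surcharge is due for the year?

€63,349.92

January 1 – April 8, 2020: 99 days × 1476 kWh/day = 146,124 kWh at €0.09/kWh → €13,151.16
April 9 – December 17, 2020: 253 days × 1476 kWh/day = 373,428 kWh at €0.13/kWh → €48,545.64
December 18 – December 31, 2020: 14 days × 1476 kWh/day = 20,664 kWh at €0.08/kWh → €1,653.12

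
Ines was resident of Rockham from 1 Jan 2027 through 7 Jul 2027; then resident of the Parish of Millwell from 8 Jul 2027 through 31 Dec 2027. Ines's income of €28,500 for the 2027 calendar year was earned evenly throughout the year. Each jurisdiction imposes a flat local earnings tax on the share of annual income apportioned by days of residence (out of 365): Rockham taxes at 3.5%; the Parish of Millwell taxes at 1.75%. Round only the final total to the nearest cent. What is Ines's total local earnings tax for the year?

Rockham, 1 Jan – 7 Jul 2027: 188 days → €28,500 × 3.5% × 188/365 = €513.7808
The Parish of Millwell, 8 Jul – 31 Dec 2027: 177 days → €28,500 × 1.75% × 177/365 = €241.8596
Total = €755.6404

€755.64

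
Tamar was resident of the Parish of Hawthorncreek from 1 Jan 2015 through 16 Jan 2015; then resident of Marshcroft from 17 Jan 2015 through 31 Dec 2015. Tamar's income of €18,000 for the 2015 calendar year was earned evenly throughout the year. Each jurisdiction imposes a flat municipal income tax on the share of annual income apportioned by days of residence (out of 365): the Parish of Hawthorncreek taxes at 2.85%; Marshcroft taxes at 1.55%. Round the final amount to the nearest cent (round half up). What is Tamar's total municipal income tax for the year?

The Parish of Hawthorncreek, 1 Jan – 16 Jan 2015: 16 days → €18,000 × 2.85% × 16/365 = €22.4877
Marshcroft, 17 Jan – 31 Dec 2015: 349 days → €18,000 × 1.55% × 349/365 = €266.7699
Total = €289.2575

€289.26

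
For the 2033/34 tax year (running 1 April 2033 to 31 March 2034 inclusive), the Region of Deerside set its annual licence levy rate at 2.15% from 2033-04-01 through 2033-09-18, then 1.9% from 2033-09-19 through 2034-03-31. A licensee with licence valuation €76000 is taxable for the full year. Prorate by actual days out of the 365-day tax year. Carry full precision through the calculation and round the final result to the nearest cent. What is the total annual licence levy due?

2033-04-01 to 2033-09-18: 171 days at 2.15% → €76000 × 2.15% × 171/365 = €765.5178
2033-09-19 to 2034-03-31: 194 days at 1.9% → €76000 × 1.9% × 194/365 = €767.4959
Total = €1533.0137

€1533.01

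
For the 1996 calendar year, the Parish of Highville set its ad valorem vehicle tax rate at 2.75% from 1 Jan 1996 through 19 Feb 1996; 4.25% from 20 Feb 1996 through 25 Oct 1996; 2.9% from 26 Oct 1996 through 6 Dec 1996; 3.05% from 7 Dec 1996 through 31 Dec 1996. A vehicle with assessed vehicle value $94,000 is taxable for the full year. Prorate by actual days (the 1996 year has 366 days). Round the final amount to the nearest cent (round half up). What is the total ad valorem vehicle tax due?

$3,579.70

1 Jan – 19 Feb 1996: 50 days at 2.75% → $94,000 × 2.75% × 50/366 = $353.1421
20 Feb – 25 Oct 1996: 249 days at 4.25% → $94,000 × 4.25% × 249/366 = $2,717.9098
26 Oct – 6 Dec 1996: 42 days at 2.9% → $94,000 × 2.9% × 42/366 = $312.8197
7 Dec – 31 Dec 1996: 25 days at 3.05% → $94,000 × 3.05% × 25/366 = $195.8333
Total = $3,579.7049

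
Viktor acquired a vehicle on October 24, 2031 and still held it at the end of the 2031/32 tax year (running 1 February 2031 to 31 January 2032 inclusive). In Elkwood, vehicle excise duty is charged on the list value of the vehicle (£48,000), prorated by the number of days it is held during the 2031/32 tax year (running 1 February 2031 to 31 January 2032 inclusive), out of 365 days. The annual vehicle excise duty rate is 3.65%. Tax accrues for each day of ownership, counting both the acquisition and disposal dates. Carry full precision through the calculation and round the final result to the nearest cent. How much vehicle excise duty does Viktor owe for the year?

£480.00

Days held (October 24, 2031 – January 31, 2032): 100 out of 365
Tax = £48,000 × 3.65% × 100/365 = £480.0000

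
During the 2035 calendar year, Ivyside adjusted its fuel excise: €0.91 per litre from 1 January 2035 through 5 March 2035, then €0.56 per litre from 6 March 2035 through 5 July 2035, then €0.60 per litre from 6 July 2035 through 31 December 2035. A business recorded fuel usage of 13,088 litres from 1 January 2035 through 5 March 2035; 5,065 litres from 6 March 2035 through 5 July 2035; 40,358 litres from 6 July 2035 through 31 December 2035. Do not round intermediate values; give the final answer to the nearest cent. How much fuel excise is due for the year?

€38,961.28

1 January – 5 March 2035: 13,088 litres at €0.91/litre → €11,910.08
6 March – 5 July 2035: 5,065 litres at €0.56/litre → €2,836.40
6 July – 31 December 2035: 40,358 litres at €0.60/litre → €24,214.80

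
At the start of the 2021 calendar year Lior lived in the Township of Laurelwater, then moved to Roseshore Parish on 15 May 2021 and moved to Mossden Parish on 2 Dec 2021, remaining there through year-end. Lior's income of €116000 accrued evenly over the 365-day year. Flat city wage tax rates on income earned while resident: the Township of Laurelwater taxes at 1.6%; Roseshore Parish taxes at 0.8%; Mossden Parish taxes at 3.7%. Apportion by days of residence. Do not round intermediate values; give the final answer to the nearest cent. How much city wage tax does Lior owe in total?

€1545.18

The Township of Laurelwater, 1 Jan – 14 May 2021: 134 days → €116000 × 1.6% × 134/365 = €681.3808
Roseshore Parish, 15 May – 1 Dec 2021: 201 days → €116000 × 0.8% × 201/365 = €511.0356
Mossden Parish, 2 Dec – 31 Dec 2021: 30 days → €116000 × 3.7% × 30/365 = €352.7671
Total = €1545.1836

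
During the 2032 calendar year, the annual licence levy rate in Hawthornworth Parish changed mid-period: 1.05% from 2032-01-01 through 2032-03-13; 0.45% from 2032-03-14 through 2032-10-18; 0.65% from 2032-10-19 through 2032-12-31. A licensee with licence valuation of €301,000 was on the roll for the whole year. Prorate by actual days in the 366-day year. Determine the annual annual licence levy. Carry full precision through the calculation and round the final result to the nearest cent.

€1,836.43

2032-01-01 to 2032-03-13: 73 days at 1.05% → €301,000 × 1.05% × 73/366 = €630.3730
2032-03-14 to 2032-10-18: 219 days at 0.45% → €301,000 × 0.45% × 219/366 = €810.4795
2032-10-19 to 2032-12-31: 74 days at 0.65% → €301,000 × 0.65% × 74/366 = €395.5765
Total = €1,836.4290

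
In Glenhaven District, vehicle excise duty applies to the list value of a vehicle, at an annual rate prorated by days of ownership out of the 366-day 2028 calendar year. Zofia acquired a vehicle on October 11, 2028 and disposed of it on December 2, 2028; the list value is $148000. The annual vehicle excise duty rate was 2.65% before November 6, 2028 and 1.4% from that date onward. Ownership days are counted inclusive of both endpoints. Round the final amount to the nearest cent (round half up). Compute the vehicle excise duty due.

$431.46

October 11 – November 5, 2028: 26 days at 2.65% → $148000 × 2.65% × 26/366 = $278.6120
November 6 – December 2, 2028: 27 days at 1.4% → $148000 × 1.4% × 27/366 = $152.8525
Total = $431.4645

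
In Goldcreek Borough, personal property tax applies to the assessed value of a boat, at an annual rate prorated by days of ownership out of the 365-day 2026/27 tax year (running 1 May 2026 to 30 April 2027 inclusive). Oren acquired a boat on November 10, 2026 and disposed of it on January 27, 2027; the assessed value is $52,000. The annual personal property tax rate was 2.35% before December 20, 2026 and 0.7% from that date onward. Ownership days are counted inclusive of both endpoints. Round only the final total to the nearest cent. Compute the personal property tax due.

November 10 – December 19, 2026: 40 days at 2.35% → $52,000 × 2.35% × 40/365 = $133.9178
December 20, 2026 – January 27, 2027: 39 days at 0.7% → $52,000 × 0.7% × 39/365 = $38.8932
Total = $172.8110

$172.81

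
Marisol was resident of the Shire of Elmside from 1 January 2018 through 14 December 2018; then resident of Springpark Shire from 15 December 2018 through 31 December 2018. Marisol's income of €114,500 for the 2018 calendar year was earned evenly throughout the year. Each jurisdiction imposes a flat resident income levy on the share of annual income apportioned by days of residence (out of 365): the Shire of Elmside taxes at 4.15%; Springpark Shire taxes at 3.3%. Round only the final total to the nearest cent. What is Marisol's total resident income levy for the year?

The Shire of Elmside, 1 January – 14 December 2018: 348 days → €114,500 × 4.15% × 348/365 = €4,530.4356
Springpark Shire, 15 December – 31 December 2018: 17 days → €114,500 × 3.3% × 17/365 = €175.9849
Total = €4,706.4205

€4,706.42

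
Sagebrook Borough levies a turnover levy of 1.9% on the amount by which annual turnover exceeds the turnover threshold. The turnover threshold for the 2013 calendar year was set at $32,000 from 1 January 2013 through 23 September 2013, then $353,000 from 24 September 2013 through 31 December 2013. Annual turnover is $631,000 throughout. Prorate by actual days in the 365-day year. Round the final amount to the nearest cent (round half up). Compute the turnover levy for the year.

1 January – 23 September 2013: 266 days, exemption $32,000 → ($631,000 − $32,000) × 1.9% × 266/365 = $8,294.0986
24 September – 31 December 2013: 99 days, exemption $353,000 → ($631,000 − $353,000) × 1.9% × 99/365 = $1,432.6521
Total = $9,726.7507

$9,726.75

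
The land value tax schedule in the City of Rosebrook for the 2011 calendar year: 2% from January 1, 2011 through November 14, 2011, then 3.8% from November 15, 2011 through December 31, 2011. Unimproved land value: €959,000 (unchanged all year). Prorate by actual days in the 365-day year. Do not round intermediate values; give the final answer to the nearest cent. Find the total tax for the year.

€21,402.78

January 1 – November 14, 2011: 318 days at 2% → €959,000 × 2% × 318/365 = €16,710.2466
November 15 – December 31, 2011: 47 days at 3.8% → €959,000 × 3.8% × 47/365 = €4,692.5315
Total = €21,402.7781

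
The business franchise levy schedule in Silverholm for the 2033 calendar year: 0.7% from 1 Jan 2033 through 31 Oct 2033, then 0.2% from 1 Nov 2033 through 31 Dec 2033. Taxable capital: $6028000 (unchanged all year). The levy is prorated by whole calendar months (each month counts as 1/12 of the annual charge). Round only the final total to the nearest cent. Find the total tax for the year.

$37172.67

1 Jan – 31 Oct 2033: 10 months at 0.7% → $6028000 × 0.7% × 10/12 = $35163.3333
1 Nov – 31 Dec 2033: 2 months at 0.2% → $6028000 × 0.2% × 2/12 = $2009.3333
Total = $37172.6667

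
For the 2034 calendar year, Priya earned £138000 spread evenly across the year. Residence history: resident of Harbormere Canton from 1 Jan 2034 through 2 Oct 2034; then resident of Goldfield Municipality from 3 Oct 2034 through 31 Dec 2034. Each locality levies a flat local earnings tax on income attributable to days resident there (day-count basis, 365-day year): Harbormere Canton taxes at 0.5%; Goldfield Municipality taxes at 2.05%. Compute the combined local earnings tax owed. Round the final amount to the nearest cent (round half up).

£1217.42

Harbormere Canton, 1 Jan – 2 Oct 2034: 275 days → £138000 × 0.5% × 275/365 = £519.8630
Goldfield Municipality, 3 Oct – 31 Dec 2034: 90 days → £138000 × 2.05% × 90/365 = £697.5616
Total = £1217.4247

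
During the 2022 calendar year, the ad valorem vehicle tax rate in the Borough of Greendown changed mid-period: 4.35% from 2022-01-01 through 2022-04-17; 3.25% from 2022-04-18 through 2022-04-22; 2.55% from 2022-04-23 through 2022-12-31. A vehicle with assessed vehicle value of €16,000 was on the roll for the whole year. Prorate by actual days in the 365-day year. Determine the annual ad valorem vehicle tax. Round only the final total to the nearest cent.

€493.96

2022-01-01 to 2022-04-17: 107 days at 4.35% → €16,000 × 4.35% × 107/365 = €204.0329
2022-04-18 to 2022-04-22: 5 days at 3.25% → €16,000 × 3.25% × 5/365 = €7.1233
2022-04-23 to 2022-12-31: 253 days at 2.55% → €16,000 × 2.55% × 253/365 = €282.8055
Total = €493.9616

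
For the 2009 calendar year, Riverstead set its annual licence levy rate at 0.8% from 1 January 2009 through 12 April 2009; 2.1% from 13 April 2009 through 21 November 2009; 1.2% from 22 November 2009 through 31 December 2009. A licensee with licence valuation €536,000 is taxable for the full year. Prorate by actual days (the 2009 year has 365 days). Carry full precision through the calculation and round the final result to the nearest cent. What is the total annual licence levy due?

€8,780.12

1 January – 12 April 2009: 102 days at 0.8% → €536,000 × 0.8% × 102/365 = €1,198.2904
13 April – 21 November 2009: 223 days at 2.1% → €536,000 × 2.1% × 223/365 = €6,876.9534
22 November – 31 December 2009: 40 days at 1.2% → €536,000 × 1.2% × 40/365 = €704.8767
Total = €8,780.1205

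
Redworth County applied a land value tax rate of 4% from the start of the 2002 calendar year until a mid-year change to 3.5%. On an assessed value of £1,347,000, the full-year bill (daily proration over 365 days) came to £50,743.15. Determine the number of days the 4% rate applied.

Let d = days at the first rate; then 365 − d days at the second rate.
£1,347,000 × [4%·d + 3.5%·(365−d)] / 365 = £50,743.15
Solving gives d = 195, so the new rate took effect on 15 Jul 2002.

195 days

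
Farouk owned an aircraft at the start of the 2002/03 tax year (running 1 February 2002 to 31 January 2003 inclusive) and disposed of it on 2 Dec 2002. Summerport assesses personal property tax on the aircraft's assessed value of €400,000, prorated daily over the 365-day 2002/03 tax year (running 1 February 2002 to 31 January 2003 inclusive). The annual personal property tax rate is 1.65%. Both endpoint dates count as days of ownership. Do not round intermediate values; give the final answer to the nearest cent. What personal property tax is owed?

€5,515.07

Days held (1 Feb – 2 Dec 2002): 305 out of 365
Tax = €400,000 × 1.65% × 305/365 = €5,515.0685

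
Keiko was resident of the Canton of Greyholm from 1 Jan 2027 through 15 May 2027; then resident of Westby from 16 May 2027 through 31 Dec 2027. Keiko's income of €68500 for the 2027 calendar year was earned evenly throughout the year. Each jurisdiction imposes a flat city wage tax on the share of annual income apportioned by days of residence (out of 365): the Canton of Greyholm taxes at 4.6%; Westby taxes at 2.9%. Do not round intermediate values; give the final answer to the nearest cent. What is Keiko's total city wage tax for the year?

The Canton of Greyholm, 1 Jan – 15 May 2027: 135 days → €68500 × 4.6% × 135/365 = €1165.4384
Westby, 16 May – 31 Dec 2027: 230 days → €68500 × 2.9% × 230/365 = €1251.7671
Total = €2417.2055

€2417.21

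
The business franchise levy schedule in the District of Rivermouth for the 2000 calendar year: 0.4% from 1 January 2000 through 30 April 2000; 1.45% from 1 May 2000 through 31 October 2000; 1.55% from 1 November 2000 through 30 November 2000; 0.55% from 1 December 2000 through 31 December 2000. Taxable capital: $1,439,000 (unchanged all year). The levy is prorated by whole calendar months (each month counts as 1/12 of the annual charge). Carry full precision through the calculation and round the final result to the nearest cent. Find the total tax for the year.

$14,869.67

1 January – 30 April 2000: 4 months at 0.4% → $1,439,000 × 0.4% × 4/12 = $1,918.6667
1 May – 31 October 2000: 6 months at 1.45% → $1,439,000 × 1.45% × 6/12 = $10,432.7500
1 November – 30 November 2000: 1 month at 1.55% → $1,439,000 × 1.55% × 1/12 = $1,858.7083
1 December – 31 December 2000: 1 month at 0.55% → $1,439,000 × 0.55% × 1/12 = $659.5417
Total = $14,869.6667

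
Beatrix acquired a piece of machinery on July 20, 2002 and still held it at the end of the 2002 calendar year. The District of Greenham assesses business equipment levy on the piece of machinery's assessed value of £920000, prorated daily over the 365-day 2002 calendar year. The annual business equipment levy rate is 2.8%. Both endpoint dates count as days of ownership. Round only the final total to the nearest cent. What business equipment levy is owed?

Days held (July 20 – December 31, 2002): 165 out of 365
Tax = £920000 × 2.8% × 165/365 = £11644.9315

£11644.93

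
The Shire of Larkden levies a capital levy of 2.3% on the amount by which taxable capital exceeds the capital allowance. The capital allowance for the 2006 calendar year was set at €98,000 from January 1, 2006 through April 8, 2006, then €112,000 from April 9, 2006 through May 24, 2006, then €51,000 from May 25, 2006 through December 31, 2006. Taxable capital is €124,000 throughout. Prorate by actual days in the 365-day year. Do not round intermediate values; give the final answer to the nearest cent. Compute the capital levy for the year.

January 1 – April 8, 2006: 98 days, exemption €98,000 → (€124,000 − €98,000) × 2.3% × 98/365 = €160.5589
April 9 – May 24, 2006: 46 days, exemption €112,000 → (€124,000 − €112,000) × 2.3% × 46/365 = €34.7836
May 25 – December 31, 2006: 221 days, exemption €51,000 → (€124,000 − €51,000) × 2.3% × 221/365 = €1,016.6000
Total = €1,211.9425

€1,211.94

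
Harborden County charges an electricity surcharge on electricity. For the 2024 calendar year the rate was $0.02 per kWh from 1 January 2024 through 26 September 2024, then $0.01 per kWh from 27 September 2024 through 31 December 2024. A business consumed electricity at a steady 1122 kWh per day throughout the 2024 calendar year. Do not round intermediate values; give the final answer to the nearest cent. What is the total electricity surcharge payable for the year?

1 January – 26 September 2024: 270 days × 1122 kWh/day = 302,940 kWh at $0.02/kWh → $6,058.80
27 September – 31 December 2024: 96 days × 1122 kWh/day = 107,712 kWh at $0.01/kWh → $1,077.12

$7,135.92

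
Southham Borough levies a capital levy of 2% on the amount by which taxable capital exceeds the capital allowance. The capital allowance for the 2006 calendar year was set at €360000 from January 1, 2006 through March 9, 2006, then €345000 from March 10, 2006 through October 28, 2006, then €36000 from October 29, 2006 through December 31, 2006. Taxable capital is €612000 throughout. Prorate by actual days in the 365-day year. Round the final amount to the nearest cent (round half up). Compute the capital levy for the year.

€6367.73

January 1 – March 9, 2006: 68 days, exemption €360000 → (€612000 − €360000) × 2% × 68/365 = €938.9589
March 10 – October 28, 2006: 233 days, exemption €345000 → (€612000 − €345000) × 2% × 233/365 = €3408.8219
October 29 – December 31, 2006: 64 days, exemption €36000 → (€612000 − €36000) × 2% × 64/365 = €2019.9452
Total = €6367.7260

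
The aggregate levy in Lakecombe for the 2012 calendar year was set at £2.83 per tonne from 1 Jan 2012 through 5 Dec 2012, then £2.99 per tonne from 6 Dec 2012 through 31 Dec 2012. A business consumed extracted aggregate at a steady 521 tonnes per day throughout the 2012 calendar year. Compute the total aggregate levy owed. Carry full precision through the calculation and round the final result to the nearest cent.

£541808.74

1 Jan – 5 Dec 2012: 340 days × 521 tonnes/day = 177,140 tonnes at £2.83/tonne → £501306.20
6 Dec – 31 Dec 2012: 26 days × 521 tonnes/day = 13,546 tonnes at £2.99/tonne → £40502.54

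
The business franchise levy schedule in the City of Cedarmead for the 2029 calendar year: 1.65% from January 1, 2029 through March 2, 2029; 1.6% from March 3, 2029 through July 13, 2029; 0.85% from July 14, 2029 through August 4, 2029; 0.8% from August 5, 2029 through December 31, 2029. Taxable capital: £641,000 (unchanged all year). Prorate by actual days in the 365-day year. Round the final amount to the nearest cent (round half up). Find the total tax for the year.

£7,926.45

January 1 – March 2, 2029: 61 days at 1.65% → £641,000 × 1.65% × 61/365 = £1,767.5795
March 3 – July 13, 2029: 133 days at 1.6% → £641,000 × 1.6% × 133/365 = £3,737.1178
July 14 – August 4, 2029: 22 days at 0.85% → £641,000 × 0.85% × 22/365 = £328.4027
August 5 – December 31, 2029: 149 days at 0.8% → £641,000 × 0.8% × 149/365 = £2,093.3479
Total = £7,926.4479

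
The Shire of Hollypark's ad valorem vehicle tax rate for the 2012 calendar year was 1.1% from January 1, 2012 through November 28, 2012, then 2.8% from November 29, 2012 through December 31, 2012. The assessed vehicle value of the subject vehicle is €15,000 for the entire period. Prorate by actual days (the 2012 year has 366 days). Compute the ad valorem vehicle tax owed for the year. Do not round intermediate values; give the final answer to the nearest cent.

January 1 – November 28, 2012: 333 days at 1.1% → €15,000 × 1.1% × 333/366 = €150.1230
November 29 – December 31, 2012: 33 days at 2.8% → €15,000 × 2.8% × 33/366 = €37.8689
Total = €187.9918

€187.99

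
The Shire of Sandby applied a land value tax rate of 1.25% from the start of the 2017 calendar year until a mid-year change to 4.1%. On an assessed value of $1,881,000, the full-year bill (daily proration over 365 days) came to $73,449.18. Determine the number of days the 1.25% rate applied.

Let d = days at the first rate; then 365 − d days at the second rate.
$1,881,000 × [1.25%·d + 4.1%·(365−d)] / 365 = $73,449.18
Solving gives d = 25, so the new rate took effect on January 26, 2017.

25 days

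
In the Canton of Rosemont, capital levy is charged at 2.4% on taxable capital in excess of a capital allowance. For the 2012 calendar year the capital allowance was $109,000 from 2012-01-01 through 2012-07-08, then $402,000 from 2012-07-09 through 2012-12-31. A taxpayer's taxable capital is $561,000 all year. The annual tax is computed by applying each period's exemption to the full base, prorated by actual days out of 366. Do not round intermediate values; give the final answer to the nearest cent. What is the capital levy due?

2012-01-01 to 2012-07-08: 190 days, exemption $109,000 → ($561,000 − $109,000) × 2.4% × 190/366 = $5,631.4754
2012-07-09 to 2012-12-31: 176 days, exemption $402,000 → ($561,000 − $402,000) × 2.4% × 176/366 = $1,835.0164
Total = $7,466.4918

$7,466.49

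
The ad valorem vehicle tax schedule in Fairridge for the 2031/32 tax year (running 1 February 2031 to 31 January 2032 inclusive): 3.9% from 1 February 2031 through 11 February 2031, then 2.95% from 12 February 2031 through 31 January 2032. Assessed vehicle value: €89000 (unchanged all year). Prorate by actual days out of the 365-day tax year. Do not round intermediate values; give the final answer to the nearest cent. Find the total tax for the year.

€2650.98

1 February – 11 February 2031: 11 days at 3.9% → €89000 × 3.9% × 11/365 = €104.6055
12 February 2031 – 31 January 2032: 354 days at 2.95% → €89000 × 2.95% × 354/365 = €2546.3753
Total = €2650.9808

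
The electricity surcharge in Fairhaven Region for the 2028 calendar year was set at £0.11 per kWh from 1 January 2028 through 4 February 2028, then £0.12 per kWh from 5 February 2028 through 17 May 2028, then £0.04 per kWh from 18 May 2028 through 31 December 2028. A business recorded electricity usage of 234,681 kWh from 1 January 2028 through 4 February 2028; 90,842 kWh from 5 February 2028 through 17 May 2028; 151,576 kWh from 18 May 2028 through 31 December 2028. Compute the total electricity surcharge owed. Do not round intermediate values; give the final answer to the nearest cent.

1 January – 4 February 2028: 234,681 kWh at £0.11/kWh → £25,814.91
5 February – 17 May 2028: 90,842 kWh at £0.12/kWh → £10,901.04
18 May – 31 December 2028: 151,576 kWh at £0.04/kWh → £6,063.04

£42,778.99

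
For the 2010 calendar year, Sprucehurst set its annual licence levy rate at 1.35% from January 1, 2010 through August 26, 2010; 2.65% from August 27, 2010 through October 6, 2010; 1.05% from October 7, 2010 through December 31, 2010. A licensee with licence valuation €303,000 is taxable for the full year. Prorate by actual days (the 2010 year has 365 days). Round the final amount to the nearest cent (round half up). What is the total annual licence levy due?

January 1 – August 26, 2010: 238 days at 1.35% → €303,000 × 1.35% × 238/365 = €2,667.2301
August 27 – October 6, 2010: 41 days at 2.65% → €303,000 × 2.65% × 41/365 = €901.9438
October 7 – December 31, 2010: 86 days at 1.05% → €303,000 × 1.05% × 86/365 = €749.6137
Total = €4,318.7877

€4,318.79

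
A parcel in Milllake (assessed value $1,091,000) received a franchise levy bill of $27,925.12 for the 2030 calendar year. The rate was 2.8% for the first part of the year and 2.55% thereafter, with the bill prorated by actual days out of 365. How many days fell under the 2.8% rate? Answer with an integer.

14 days

Let d = days at the first rate; then 365 − d days at the second rate.
$1,091,000 × [2.8%·d + 2.55%·(365−d)] / 365 = $27,925.12
Solving gives d = 14, so the new rate took effect on 15 January 2030.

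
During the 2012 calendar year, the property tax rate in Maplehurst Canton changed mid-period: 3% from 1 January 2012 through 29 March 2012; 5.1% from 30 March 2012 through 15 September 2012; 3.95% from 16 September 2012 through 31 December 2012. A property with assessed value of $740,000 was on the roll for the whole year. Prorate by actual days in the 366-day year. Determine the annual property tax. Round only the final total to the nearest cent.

1 January – 29 March 2012: 89 days at 3% → $740,000 × 3% × 89/366 = $5,398.3607
30 March – 15 September 2012: 170 days at 5.1% → $740,000 × 5.1% × 170/366 = $17,529.5082
16 September – 31 December 2012: 107 days at 3.95% → $740,000 × 3.95% × 107/366 = $8,545.3825
Total = $31,473.2514

$31,473.25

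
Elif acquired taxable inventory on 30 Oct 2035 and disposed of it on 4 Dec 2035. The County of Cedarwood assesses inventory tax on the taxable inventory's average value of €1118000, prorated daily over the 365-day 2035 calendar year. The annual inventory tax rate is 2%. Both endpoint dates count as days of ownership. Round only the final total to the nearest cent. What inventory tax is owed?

€2205.37

Days held (30 Oct – 4 Dec 2035): 36 out of 365
Tax = €1118000 × 2% × 36/365 = €2205.3699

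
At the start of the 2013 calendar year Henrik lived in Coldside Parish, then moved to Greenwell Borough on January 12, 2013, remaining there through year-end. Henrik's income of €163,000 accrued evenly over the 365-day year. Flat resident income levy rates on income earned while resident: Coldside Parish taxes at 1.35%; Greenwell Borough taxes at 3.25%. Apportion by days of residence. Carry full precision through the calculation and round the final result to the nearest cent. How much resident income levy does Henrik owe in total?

Coldside Parish, January 1 – January 11, 2013: 11 days → €163,000 × 1.35% × 11/365 = €66.3164
Greenwell Borough, January 12 – December 31, 2013: 354 days → €163,000 × 3.25% × 354/365 = €5,137.8493
Total = €5,204.1658

€5,204.17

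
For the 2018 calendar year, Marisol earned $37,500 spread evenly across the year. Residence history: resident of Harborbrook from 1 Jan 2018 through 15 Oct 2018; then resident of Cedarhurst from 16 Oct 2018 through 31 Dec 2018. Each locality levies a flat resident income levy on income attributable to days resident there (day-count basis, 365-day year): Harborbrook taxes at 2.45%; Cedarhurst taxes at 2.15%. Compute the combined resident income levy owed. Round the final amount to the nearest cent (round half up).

$895.02

Harborbrook, 1 Jan – 15 Oct 2018: 288 days → $37,500 × 2.45% × 288/365 = $724.9315
Cedarhurst, 16 Oct – 31 Dec 2018: 77 days → $37,500 × 2.15% × 77/365 = $170.0856
Total = $895.0171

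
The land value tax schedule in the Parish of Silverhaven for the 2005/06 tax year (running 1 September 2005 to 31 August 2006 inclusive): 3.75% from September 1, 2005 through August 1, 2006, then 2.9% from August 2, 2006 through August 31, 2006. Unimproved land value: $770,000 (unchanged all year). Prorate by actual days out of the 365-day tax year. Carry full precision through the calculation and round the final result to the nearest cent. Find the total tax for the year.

$28,337.05

September 1, 2005 – August 1, 2006: 335 days at 3.75% → $770,000 × 3.75% × 335/365 = $26,501.7123
August 2 – August 31, 2006: 30 days at 2.9% → $770,000 × 2.9% × 30/365 = $1,835.3425
Total = $28,337.0548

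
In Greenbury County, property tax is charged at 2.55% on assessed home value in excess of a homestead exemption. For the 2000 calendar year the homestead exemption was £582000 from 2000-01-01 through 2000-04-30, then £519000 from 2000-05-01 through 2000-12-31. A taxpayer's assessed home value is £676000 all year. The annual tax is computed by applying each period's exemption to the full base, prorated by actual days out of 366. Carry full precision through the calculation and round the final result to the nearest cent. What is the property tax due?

2000-01-01 to 2000-04-30: 121 days, exemption £582000 → (£676000 − £582000) × 2.55% × 121/366 = £792.4508
2000-05-01 to 2000-12-31: 245 days, exemption £519000 → (£676000 − £519000) × 2.55% × 245/366 = £2679.9385
Total = £3472.3893

£3472.39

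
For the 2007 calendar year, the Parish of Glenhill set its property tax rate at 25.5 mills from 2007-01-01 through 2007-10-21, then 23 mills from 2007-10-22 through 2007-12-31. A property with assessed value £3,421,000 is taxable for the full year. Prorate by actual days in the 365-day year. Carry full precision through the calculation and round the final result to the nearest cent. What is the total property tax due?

£85,571.86

2007-01-01 to 2007-10-21: 294 days at 25.5 mills → £3,421,000 × 2.55% × 294/365 = £70,266.4027
2007-10-22 to 2007-12-31: 71 days at 23 mills → £3,421,000 × 2.3% × 71/365 = £15,305.4603
Total = £85,571.8630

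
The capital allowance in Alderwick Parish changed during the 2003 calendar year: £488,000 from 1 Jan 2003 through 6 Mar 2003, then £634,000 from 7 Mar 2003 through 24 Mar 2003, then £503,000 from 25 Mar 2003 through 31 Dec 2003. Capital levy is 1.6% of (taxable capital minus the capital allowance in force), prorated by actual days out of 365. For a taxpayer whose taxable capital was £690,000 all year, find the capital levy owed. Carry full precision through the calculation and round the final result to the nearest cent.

£2,931.38

1 Jan – 6 Mar 2003: 65 days, exemption £488,000 → (£690,000 − £488,000) × 1.6% × 65/365 = £575.5616
7 Mar – 24 Mar 2003: 18 days, exemption £634,000 → (£690,000 − £634,000) × 1.6% × 18/365 = £44.1863
25 Mar – 31 Dec 2003: 282 days, exemption £503,000 → (£690,000 − £503,000) × 1.6% × 282/365 = £2,311.6274
Total = £2,931.3753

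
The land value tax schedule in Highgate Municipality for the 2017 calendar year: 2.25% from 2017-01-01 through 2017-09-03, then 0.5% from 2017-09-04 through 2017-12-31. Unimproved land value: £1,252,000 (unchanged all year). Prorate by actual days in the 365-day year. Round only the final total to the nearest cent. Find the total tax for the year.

£21,026.74

2017-01-01 to 2017-09-03: 246 days at 2.25% → £1,252,000 × 2.25% × 246/365 = £18,985.8082
2017-09-04 to 2017-12-31: 119 days at 0.5% → £1,252,000 × 0.5% × 119/365 = £2,040.9315
Total = £21,026.7397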